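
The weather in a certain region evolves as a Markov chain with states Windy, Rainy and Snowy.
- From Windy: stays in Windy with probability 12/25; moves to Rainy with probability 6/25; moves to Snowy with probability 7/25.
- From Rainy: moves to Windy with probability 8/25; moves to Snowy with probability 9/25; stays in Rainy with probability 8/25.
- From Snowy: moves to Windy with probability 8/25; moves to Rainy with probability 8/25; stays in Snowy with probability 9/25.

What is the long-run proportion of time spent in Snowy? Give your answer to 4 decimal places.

0.3295

Let the stationary distribution be π with π = πP and π_1 + π_2 + π_3 = 1.
π_1 = 0.48·π_1 + 0.32·π_2 + 0.32·π_3
π_2 = 0.24·π_1 + 0.32·π_2 + 0.32·π_3
Solving with the normalization constraint gives π = (0.3810, 0.2895, 0.3295).
So the stationary probability of Snowy is 0.3295.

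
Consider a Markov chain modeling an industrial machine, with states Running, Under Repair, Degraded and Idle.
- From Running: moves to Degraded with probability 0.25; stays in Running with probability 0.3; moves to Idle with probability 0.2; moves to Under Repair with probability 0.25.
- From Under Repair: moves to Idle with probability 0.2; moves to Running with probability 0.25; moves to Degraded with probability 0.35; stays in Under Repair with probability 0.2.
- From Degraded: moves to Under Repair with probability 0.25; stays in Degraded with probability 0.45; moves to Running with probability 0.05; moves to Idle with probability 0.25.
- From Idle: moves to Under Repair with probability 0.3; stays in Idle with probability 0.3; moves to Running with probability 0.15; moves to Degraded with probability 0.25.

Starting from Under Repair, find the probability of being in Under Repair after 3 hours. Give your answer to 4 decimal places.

Propagate the distribution vector 3 hours from Under Repair.
After 0 hours: (0.0000, 1.0000, 0.0000, 0.0000)
After 1 hour: (0.2500, 0.2000, 0.3500, 0.2000)
After 2 hours: (0.1725, 0.2500, 0.3400, 0.2375)
After 3 hours: (0.1669, 0.2494, 0.3430, 0.2408)
P(in Under Repair after 3 hours) = 0.2494

0.2494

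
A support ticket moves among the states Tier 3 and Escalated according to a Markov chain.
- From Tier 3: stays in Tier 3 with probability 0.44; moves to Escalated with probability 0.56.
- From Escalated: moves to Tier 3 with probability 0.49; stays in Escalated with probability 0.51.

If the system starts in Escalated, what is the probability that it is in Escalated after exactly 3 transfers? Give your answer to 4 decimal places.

Propagate the distribution vector 3 transfers from Escalated.
After 0 transfers: (0.0000, 1.0000)
After 1 transfer: (0.4900, 0.5100)
After 2 transfers: (0.4655, 0.5345)
After 3 transfers: (0.4667, 0.5333)
P(in Escalated after 3 transfers) = 0.5333

0.5333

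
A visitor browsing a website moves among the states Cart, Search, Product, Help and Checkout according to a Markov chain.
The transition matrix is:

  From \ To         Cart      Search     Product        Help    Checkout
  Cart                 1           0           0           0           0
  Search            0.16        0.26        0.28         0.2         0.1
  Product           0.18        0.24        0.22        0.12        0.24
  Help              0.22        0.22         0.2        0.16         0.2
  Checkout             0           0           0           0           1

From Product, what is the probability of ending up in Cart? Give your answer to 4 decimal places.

0.4746

Let h(s) be the probability of absorption at Cart starting from transient state s. Then h(Cart) = 1 and h(Checkout) = 0. By first-step analysis:
h(Search) = 0.16·1 + 0.26·h(Search) + 0.28·h(Product) + 0.2·h(Help) + 0.1·0
h(Product) = 0.18·1 + 0.24·h(Search) + 0.22·h(Product) + 0.12·h(Help) + 0.24·0
h(Help) = 0.22·1 + 0.22·h(Search) + 0.2·h(Product) + 0.16·h(Help) + 0.2·0
Solving: h(Search) = 0.5350, h(Product) = 0.4746, h(Help) = 0.5150.
Starting from Product, the probability is 0.4746.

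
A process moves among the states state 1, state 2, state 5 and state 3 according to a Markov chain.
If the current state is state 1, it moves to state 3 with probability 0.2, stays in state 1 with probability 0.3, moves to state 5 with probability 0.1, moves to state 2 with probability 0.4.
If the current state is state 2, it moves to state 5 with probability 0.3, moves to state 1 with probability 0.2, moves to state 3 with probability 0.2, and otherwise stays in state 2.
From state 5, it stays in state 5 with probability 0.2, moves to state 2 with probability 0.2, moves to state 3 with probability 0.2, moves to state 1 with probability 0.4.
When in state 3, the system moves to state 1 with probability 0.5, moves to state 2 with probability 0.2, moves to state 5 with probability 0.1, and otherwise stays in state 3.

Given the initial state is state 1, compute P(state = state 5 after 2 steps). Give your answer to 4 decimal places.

0.1900

Propagate the distribution vector 2 steps from state 1.
After 0 steps: (1.0000, 0.0000, 0.0000, 0.0000)
After 1 step: (0.3000, 0.4000, 0.1000, 0.2000)
After 2 steps: (0.3100, 0.3000, 0.1900, 0.2000)
P(in state 5 after 2 steps) = 0.1900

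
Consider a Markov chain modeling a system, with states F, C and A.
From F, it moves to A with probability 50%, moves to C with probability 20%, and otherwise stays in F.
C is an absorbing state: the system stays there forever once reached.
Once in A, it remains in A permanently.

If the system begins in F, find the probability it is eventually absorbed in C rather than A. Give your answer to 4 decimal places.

Let h(s) be the probability of absorption at C starting from transient state s. Then h(C) = 1 and h(A) = 0. By first-step analysis:
h(F) = 0.3·h(F) + 0.2·1 + 0.5·0
Solving: h(F) = 0.2857.
Starting from F, the probability is 0.2857.

0.2857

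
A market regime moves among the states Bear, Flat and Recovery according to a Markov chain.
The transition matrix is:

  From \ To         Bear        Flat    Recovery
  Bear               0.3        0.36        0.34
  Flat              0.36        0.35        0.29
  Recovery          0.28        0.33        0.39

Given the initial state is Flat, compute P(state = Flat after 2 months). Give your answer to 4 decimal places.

0.3478

Sum over the intermediate state after 1 month:
P = P(Flat→Bear)·P(Bear→Flat) + P(Flat→Flat)·P(Flat→Flat) + P(Flat→Recovery)·P(Recovery→Flat)
  = 0.36×0.36 + 0.35×0.35 + 0.29×0.33
  = 0.1296 + 0.1225 + 0.0957 = 0.3478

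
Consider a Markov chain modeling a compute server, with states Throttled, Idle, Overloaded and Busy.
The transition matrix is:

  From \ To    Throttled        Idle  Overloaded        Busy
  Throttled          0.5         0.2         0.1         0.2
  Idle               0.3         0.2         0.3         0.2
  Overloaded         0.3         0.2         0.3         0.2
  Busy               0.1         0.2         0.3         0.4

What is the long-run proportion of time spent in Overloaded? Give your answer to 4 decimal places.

Let the stationary distribution be π with π = πP and π_1 + π_2 + π_3 + π_4 = 1.
π_1 = 0.5·π_1 + 0.3·π_2 + 0.3·π_3 + 0.1·π_4
π_2 = 0.2·π_1 + 0.2·π_2 + 0.2·π_3 + 0.2·π_4
π_3 = 0.1·π_1 + 0.3·π_2 + 0.3·π_3 + 0.3·π_4
Solving with the normalization constraint gives π = (0.3125, 0.2000, 0.2375, 0.2500).
So the stationary probability of Overloaded is 0.2375.

0.2375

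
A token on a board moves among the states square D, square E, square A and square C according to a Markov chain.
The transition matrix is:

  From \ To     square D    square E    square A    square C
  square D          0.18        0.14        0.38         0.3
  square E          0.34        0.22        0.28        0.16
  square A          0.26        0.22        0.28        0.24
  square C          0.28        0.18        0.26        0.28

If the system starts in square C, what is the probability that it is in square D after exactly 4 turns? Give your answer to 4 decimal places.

0.2594

Propagate the distribution vector 4 turns from square C.
After 0 turns: (0.0000, 0.0000, 0.0000, 1.0000)
After 1 turn: (0.2800, 0.1800, 0.2600, 0.2800)
After 2 turns: (0.2576, 0.1864, 0.3024, 0.2536)
After 3 turns: (0.2594, 0.1892, 0.3007, 0.2507)
After 4 turns: (0.2594, 0.1892, 0.3009, 0.2505)
P(in square D after 4 turns) = 0.2594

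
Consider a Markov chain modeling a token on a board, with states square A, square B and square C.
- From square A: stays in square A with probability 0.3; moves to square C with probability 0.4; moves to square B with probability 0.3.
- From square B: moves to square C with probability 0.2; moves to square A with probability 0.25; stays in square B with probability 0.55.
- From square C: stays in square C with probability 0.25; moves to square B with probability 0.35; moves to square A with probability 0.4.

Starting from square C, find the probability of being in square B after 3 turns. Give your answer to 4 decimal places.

0.4146

Propagate the distribution vector 3 turns from square C.
After 0 turns: (0.0000, 0.0000, 1.0000)
After 1 turn: (0.4000, 0.3500, 0.2500)
After 2 turns: (0.3075, 0.4000, 0.2925)
After 3 turns: (0.3093, 0.4146, 0.2761)
P(in square B after 3 turns) = 0.4146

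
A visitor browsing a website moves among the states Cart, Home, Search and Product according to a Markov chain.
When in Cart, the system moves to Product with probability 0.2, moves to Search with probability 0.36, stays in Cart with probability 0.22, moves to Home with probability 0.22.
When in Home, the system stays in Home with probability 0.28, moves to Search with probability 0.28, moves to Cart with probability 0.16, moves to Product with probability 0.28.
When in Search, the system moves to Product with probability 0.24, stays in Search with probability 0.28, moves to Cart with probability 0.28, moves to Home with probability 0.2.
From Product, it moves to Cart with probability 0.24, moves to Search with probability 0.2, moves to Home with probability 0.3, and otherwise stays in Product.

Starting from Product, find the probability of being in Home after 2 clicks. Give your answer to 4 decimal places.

0.2548

Propagate the distribution vector 2 clicks from Product.
After 0 clicks: (0.0000, 0.0000, 0.0000, 1.0000)
After 1 click: (0.2400, 0.3000, 0.2000, 0.2600)
After 2 clicks: (0.2192, 0.2548, 0.2784, 0.2476)
P(in Home after 2 clicks) = 0.2548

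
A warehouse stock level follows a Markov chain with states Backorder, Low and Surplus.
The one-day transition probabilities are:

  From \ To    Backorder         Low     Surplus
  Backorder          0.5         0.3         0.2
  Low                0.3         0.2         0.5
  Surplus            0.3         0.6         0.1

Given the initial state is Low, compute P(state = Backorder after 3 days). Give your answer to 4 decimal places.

0.3720

Propagate the distribution vector 3 days from Low.
After 0 days: (0.0000, 1.0000, 0.0000)
After 1 day: (0.3000, 0.2000, 0.5000)
After 2 days: (0.3600, 0.4300, 0.2100)
After 3 days: (0.3720, 0.3200, 0.3080)
P(in Backorder after 3 days) = 0.3720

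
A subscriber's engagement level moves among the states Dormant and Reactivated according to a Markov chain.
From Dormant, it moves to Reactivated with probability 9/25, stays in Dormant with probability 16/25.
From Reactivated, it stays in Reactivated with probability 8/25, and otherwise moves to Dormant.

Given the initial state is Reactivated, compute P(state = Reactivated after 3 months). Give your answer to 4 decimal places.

Propagate the distribution vector 3 months from Reactivated.
After 0 months: (0.0000, 1.0000)
After 1 month: (0.6800, 0.3200)
After 2 months: (0.6528, 0.3472)
After 3 months: (0.6539, 0.3461)
P(in Reactivated after 3 months) = 0.3461

0.3461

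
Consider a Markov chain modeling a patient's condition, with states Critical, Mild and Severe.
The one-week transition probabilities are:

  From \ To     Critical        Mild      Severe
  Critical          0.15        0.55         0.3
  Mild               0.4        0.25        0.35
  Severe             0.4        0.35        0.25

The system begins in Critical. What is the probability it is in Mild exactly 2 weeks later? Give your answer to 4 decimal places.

Sum over the intermediate state after 1 week:
P = P(Critical→Critical)·P(Critical→Mild) + P(Critical→Mild)·P(Mild→Mild) + P(Critical→Severe)·P(Severe→Mild)
  = 0.15×0.55 + 0.55×0.25 + 0.3×0.35
  = 0.0825 + 0.1375 + 0.1050 = 0.3250

0.3250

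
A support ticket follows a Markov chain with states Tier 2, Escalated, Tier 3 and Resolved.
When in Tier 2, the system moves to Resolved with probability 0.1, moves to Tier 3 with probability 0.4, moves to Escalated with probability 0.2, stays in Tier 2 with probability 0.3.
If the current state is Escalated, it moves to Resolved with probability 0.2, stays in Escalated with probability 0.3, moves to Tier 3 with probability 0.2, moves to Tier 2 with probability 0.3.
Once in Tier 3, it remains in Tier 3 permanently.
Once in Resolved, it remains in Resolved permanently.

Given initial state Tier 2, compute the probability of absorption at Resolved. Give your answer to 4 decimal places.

Let h(s) be the probability of absorption at Resolved starting from transient state s. Then h(Resolved) = 1 and h(Tier 3) = 0. By first-step analysis:
h(Tier 2) = 0.3·h(Tier 2) + 0.2·h(Escalated) + 0.4·0 + 0.1·1
h(Escalated) = 0.3·h(Tier 2) + 0.3·h(Escalated) + 0.2·0 + 0.2·1
Solving: h(Tier 2) = 0.2558, h(Escalated) = 0.3953.
Starting from Tier 2, the probability is 0.2558.

0.2558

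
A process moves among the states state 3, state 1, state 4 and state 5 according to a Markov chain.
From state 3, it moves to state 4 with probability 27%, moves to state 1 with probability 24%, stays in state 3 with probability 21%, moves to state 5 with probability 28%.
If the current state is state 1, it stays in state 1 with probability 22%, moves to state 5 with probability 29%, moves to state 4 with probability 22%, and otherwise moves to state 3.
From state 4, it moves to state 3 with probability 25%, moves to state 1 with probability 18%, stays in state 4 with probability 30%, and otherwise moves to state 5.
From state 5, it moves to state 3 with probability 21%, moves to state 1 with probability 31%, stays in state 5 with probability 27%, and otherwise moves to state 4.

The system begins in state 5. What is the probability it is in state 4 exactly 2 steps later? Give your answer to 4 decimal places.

Propagate the distribution vector 2 steps from state 5.
After 0 steps: (0.0000, 0.0000, 0.0000, 1.0000)
After 1 step: (0.2100, 0.3100, 0.2100, 0.2700)
After 2 steps: (0.2370, 0.2401, 0.2446, 0.2783)
P(in state 4 after 2 steps) = 0.2446

0.2446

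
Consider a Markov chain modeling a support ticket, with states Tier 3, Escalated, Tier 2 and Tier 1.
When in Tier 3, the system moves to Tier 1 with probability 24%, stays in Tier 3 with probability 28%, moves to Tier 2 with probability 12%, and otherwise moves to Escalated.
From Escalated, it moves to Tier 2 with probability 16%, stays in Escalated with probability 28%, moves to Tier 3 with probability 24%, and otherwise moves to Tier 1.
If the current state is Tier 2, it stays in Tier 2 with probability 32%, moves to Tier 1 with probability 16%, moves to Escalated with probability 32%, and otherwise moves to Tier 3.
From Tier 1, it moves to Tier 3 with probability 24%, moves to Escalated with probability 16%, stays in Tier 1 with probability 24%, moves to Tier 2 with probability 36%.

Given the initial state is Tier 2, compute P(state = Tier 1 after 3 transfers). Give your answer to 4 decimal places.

Propagate the distribution vector 3 transfers from Tier 2.
After 0 transfers: (0.0000, 0.0000, 1.0000, 0.0000)
After 1 transfer: (0.2000, 0.3200, 0.3200, 0.1600)
After 2 transfers: (0.2352, 0.2896, 0.2352, 0.2400)
After 3 transfers: (0.2400, 0.2794, 0.2362, 0.2444)
P(in Tier 1 after 3 transfers) = 0.2444

0.2444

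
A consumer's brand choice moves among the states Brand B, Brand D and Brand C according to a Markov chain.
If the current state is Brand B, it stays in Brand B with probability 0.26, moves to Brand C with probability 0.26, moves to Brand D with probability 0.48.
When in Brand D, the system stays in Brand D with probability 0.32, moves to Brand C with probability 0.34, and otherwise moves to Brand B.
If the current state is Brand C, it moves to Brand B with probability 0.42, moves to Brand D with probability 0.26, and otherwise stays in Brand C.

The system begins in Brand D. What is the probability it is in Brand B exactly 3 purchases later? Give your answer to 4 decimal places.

Propagate the distribution vector 3 purchases from Brand D.
After 0 purchases: (0.0000, 1.0000, 0.0000)
After 1 purchase: (0.3400, 0.3200, 0.3400)
After 2 purchases: (0.3400, 0.3540, 0.3060)
After 3 purchases: (0.3373, 0.3560, 0.3067)
P(in Brand B after 3 purchases) = 0.3373

0.3373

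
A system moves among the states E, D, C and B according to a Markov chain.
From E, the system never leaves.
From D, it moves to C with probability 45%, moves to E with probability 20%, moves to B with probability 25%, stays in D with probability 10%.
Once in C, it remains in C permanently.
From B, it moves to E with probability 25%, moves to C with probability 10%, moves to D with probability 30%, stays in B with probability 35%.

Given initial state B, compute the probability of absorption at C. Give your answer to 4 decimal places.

0.4412

Let h(s) be the probability of absorption at C starting from transient state s. Then h(C) = 1 and h(E) = 0. By first-step analysis:
h(D) = 0.2·0 + 0.1·h(D) + 0.45·1 + 0.25·h(B)
h(B) = 0.25·0 + 0.3·h(D) + 0.1·1 + 0.35·h(B)
Solving: h(D) = 0.6225, h(B) = 0.4412.
Starting from B, the probability is 0.4412.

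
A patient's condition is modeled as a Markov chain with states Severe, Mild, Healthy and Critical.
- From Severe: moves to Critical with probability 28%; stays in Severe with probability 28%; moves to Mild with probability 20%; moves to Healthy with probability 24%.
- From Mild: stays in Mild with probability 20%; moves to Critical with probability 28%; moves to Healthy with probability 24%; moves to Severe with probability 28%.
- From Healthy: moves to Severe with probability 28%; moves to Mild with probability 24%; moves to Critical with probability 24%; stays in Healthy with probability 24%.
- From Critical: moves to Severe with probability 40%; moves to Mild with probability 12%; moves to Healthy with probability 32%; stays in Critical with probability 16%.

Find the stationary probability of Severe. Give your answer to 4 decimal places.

Let the stationary distribution be π with π = πP and π_1 + π_2 + π_3 + π_4 = 1.
π_1 = 0.28·π_1 + 0.28·π_2 + 0.28·π_3 + 0.4·π_4
π_2 = 0.2·π_1 + 0.2·π_2 + 0.24·π_3 + 0.12·π_4
π_3 = 0.24·π_1 + 0.24·π_2 + 0.24·π_3 + 0.32·π_4
Solving with the normalization constraint gives π = (0.3089, 0.1911, 0.2593, 0.2407).
So the stationary probability of Severe is 0.3089.

0.3089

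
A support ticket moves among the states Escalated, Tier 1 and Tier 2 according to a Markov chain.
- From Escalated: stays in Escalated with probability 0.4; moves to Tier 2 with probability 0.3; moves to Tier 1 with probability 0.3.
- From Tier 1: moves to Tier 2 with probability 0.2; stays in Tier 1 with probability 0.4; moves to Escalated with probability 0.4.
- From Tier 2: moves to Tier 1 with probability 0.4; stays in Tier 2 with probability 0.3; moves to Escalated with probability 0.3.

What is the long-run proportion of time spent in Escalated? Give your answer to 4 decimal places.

Let the stationary distribution be π with π = πP and π_1 + π_2 + π_3 = 1.
π_1 = 0.4·π_1 + 0.4·π_2 + 0.3·π_3
π_2 = 0.3·π_1 + 0.4·π_2 + 0.4·π_3
Solving with the normalization constraint gives π = (0.3736, 0.3626, 0.2637).
So the stationary probability of Escalated is 0.3736.

0.3736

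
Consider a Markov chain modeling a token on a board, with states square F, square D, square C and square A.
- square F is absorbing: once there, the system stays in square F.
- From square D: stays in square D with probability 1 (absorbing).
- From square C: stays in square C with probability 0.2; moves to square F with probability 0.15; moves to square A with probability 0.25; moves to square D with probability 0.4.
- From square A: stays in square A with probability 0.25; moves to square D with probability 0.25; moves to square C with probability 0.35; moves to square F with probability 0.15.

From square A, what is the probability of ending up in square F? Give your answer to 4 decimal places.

Let h(s) be the probability of absorption at square F starting from transient state s. Then h(square F) = 1 and h(square D) = 0. By first-step analysis:
h(square C) = 0.15·1 + 0.4·0 + 0.2·h(square C) + 0.25·h(square A)
h(square A) = 0.15·1 + 0.25·0 + 0.35·h(square C) + 0.25·h(square A)
Solving: h(square C) = 0.2927, h(square A) = 0.3366.
Starting from square A, the probability is 0.3366.

0.3366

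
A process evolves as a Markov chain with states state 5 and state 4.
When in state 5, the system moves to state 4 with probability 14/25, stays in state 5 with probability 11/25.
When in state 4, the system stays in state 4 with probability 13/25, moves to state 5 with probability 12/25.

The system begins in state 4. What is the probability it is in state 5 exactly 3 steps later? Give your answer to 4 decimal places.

Propagate the distribution vector 3 steps from state 4.
After 0 steps: (0.0000, 1.0000)
After 1 step: (0.4800, 0.5200)
After 2 steps: (0.4608, 0.5392)
After 3 steps: (0.4616, 0.5384)
P(in state 5 after 3 steps) = 0.4616

0.4616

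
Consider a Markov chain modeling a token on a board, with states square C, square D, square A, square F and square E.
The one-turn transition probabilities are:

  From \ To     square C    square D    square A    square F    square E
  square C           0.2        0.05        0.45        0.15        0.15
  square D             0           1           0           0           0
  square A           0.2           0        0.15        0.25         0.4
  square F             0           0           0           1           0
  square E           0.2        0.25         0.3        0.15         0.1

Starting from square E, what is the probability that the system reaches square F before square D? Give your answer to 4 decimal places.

0.5638

Let h(s) be the probability of absorption at square F starting from transient state s. Then h(square F) = 1 and h(square D) = 0. By first-step analysis:
h(square C) = 0.2·h(square C) + 0.05·0 + 0.45·h(square A) + 0.15·1 + 0.15·h(square E)
h(square A) = 0.2·h(square C) + 0.15·h(square A) + 0.25·1 + 0.4·h(square E)
h(square E) = 0.2·h(square C) + 0.25·0 + 0.3·h(square A) + 0.15·1 + 0.1·h(square E)
Solving: h(square C) = 0.7006, h(square A) = 0.7243, h(square E) = 0.5638.
Starting from square E, the probability is 0.5638.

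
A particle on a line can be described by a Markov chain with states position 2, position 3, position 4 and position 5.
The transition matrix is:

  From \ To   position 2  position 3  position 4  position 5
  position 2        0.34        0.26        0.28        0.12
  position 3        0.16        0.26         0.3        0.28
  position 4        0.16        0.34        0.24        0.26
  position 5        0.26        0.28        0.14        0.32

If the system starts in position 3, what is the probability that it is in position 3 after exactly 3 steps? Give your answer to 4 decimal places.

Propagate the distribution vector 3 steps from position 3.
After 0 steps: (0.0000, 1.0000, 0.0000, 0.0000)
After 1 step: (0.1600, 0.2600, 0.3000, 0.2800)
After 2 steps: (0.2168, 0.2896, 0.2340, 0.2596)
After 3 steps: (0.2250, 0.2839, 0.2401, 0.2510)
P(in position 3 after 3 steps) = 0.2839

0.2839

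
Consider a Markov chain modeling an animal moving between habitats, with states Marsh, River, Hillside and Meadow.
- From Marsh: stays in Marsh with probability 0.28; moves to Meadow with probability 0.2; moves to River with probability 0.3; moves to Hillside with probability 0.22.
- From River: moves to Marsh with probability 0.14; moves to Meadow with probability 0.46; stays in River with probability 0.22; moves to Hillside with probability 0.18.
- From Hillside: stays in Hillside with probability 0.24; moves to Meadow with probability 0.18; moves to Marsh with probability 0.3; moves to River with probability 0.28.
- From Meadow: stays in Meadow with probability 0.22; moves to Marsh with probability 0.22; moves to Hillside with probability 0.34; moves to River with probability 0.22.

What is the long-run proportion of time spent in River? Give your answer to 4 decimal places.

0.2535

Let the stationary distribution be π with π = πP and π_1 + π_2 + π_3 + π_4 = 1.
π_1 = 0.28·π_1 + 0.14·π_2 + 0.3·π_3 + 0.22·π_4
π_2 = 0.3·π_1 + 0.22·π_2 + 0.28·π_3 + 0.22·π_4
π_3 = 0.22·π_1 + 0.18·π_2 + 0.24·π_3 + 0.34·π_4
Solving with the normalization constraint gives π = (0.2335, 0.2535, 0.2468, 0.2663).
So the stationary probability of River is 0.2535.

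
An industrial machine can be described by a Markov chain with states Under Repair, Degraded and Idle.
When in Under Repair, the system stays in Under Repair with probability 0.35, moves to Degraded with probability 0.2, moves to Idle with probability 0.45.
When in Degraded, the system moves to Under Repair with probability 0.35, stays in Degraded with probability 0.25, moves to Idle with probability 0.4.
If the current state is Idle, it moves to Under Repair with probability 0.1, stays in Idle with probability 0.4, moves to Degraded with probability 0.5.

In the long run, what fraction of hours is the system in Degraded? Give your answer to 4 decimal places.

Let the stationary distribution be π with π = πP and π_1 + π_2 + π_3 = 1.
π_1 = 0.35·π_1 + 0.35·π_2 + 0.1·π_3
π_2 = 0.2·π_1 + 0.25·π_2 + 0.5·π_3
Solving with the normalization constraint gives π = (0.2469, 0.3407, 0.4123).
So the stationary probability of Degraded is 0.3407.

0.3407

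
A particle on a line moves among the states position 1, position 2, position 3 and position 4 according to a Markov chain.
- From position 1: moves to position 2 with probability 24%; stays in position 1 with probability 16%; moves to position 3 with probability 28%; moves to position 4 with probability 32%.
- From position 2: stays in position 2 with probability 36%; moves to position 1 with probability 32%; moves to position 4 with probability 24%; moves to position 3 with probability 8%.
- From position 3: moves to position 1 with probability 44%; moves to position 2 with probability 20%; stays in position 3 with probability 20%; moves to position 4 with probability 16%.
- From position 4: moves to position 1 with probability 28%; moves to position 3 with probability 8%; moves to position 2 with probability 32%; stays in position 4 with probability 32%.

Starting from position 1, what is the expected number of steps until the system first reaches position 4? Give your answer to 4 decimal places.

3.7698

Let t(s) be the expected number of steps to first reach position 4 from state s, with t(position 4) = 0. Conditioning on the first step:
t(position 1) = 1 + 0.16·t(position 1) + 0.24·t(position 2) + 0.28·t(position 3)
t(position 2) = 1 + 0.32·t(position 1) + 0.36·t(position 2) + 0.08·t(position 3)
t(position 3) = 1 + 0.44·t(position 1) + 0.2·t(position 2) + 0.2·t(position 3)
Solving: t(position 1) = 3.7698, t(position 2) = 3.9875, t(position 3) = 4.3203.
Expected steps from position 1 to position 4: 3.7698.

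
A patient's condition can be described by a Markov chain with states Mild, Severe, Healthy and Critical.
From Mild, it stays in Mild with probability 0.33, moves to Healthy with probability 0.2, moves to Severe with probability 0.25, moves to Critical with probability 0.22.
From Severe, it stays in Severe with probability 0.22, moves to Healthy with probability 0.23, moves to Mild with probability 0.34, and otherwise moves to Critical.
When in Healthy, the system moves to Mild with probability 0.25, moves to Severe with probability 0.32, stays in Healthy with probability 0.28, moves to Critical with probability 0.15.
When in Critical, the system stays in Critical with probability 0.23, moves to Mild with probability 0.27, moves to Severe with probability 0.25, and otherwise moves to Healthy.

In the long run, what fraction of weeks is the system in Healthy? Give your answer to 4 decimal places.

Let the stationary distribution be π with π = πP and π_1 + π_2 + π_3 + π_4 = 1.
π_1 = 0.33·π_1 + 0.34·π_2 + 0.25·π_3 + 0.27·π_4
π_2 = 0.25·π_1 + 0.22·π_2 + 0.32·π_3 + 0.25·π_4
π_3 = 0.2·π_1 + 0.23·π_2 + 0.28·π_3 + 0.25·π_4
Solving with the normalization constraint gives π = (0.3015, 0.2588, 0.2369, 0.2029).
So the stationary probability of Healthy is 0.2369.

0.2369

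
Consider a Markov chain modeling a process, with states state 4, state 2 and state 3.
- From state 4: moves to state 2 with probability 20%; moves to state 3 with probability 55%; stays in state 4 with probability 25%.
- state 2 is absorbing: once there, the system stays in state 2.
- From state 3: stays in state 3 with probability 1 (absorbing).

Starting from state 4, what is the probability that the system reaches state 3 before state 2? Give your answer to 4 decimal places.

0.7333

Let h(s) be the probability of absorption at state 3 starting from transient state s. Then h(state 3) = 1 and h(state 2) = 0. By first-step analysis:
h(state 4) = 0.25·h(state 4) + 0.2·0 + 0.55·1
Solving: h(state 4) = 0.7333.
Starting from state 4, the probability is 0.7333.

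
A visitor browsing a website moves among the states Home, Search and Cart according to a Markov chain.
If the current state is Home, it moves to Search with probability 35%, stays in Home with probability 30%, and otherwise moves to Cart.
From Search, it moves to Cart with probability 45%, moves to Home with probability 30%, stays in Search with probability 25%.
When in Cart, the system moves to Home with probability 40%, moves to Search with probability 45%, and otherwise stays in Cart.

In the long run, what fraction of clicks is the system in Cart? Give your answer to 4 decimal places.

0.3206

Let the stationary distribution be π with π = πP and π_1 + π_2 + π_3 = 1.
π_1 = 0.3·π_1 + 0.3·π_2 + 0.4·π_3
π_2 = 0.35·π_1 + 0.25·π_2 + 0.45·π_3
Solving with the normalization constraint gives π = (0.3321, 0.3473, 0.3206).
So the stationary probability of Cart is 0.3206.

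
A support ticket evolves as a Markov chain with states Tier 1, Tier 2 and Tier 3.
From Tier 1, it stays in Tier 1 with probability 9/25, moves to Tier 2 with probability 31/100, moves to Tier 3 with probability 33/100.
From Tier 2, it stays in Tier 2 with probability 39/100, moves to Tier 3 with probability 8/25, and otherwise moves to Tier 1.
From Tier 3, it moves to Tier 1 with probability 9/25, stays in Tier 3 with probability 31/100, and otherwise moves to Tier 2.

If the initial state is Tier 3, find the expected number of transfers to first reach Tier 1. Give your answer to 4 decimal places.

2.9813

Let t(s) be the expected number of transfers to first reach Tier 1 from state s, with t(Tier 1) = 0. Conditioning on the first transfer:
t(Tier 2) = 1 + 0.39·t(Tier 2) + 0.32·t(Tier 3)
t(Tier 3) = 1 + 0.33·t(Tier 2) + 0.31·t(Tier 3)
Solving: t(Tier 2) = 3.2033, t(Tier 3) = 2.9813.
Expected transfers from Tier 3 to Tier 1: 2.9813.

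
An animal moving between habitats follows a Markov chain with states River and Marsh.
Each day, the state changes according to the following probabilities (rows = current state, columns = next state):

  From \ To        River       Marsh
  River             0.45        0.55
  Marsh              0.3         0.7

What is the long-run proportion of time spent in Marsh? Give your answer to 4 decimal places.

0.6471

Let the stationary distribution be π with π = πP and π_1 + π_2 = 1.
π_1 = 0.45·π_1 + 0.3·π_2
Solving with the normalization constraint gives π = (0.3529, 0.6471).
So the stationary probability of Marsh is 0.6471.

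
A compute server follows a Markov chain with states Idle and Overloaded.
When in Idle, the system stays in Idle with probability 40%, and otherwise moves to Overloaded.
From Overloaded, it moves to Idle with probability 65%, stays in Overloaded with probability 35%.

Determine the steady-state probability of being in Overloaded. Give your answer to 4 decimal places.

Let the stationary distribution be π with π = πP and π_1 + π_2 = 1.
π_1 = 0.4·π_1 + 0.65·π_2
Solving with the normalization constraint gives π = (0.5200, 0.4800).
So the stationary probability of Overloaded is 0.4800.

0.4800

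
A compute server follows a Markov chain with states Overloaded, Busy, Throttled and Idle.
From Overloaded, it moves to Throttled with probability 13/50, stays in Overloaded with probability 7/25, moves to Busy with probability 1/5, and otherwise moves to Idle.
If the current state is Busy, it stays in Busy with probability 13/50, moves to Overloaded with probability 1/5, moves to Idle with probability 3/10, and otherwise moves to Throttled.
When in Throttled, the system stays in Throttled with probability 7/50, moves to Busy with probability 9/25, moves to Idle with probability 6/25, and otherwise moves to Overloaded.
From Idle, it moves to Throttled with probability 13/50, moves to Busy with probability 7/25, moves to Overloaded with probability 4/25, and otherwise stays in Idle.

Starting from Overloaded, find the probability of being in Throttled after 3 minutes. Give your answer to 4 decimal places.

0.2275

Propagate the distribution vector 3 minutes from Overloaded.
After 0 minutes: (1.0000, 0.0000, 0.0000, 0.0000)
After 1 minute: (0.2800, 0.2000, 0.2600, 0.2600)
After 2 minutes: (0.2276, 0.2744, 0.2248, 0.2732)
After 3 minutes: (0.2208, 0.2743, 0.2275, 0.2774)
P(in Throttled after 3 minutes) = 0.2275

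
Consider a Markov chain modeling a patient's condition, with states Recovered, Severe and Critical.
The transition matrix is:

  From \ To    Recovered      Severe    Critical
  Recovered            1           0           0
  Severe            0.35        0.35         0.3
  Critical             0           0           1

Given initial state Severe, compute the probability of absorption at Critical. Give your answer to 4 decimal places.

0.4615

Let h(s) be the probability of absorption at Critical starting from transient state s. Then h(Critical) = 1 and h(Recovered) = 0. By first-step analysis:
h(Severe) = 0.35·0 + 0.35·h(Severe) + 0.3·1
Solving: h(Severe) = 0.4615.
Starting from Severe, the probability is 0.4615.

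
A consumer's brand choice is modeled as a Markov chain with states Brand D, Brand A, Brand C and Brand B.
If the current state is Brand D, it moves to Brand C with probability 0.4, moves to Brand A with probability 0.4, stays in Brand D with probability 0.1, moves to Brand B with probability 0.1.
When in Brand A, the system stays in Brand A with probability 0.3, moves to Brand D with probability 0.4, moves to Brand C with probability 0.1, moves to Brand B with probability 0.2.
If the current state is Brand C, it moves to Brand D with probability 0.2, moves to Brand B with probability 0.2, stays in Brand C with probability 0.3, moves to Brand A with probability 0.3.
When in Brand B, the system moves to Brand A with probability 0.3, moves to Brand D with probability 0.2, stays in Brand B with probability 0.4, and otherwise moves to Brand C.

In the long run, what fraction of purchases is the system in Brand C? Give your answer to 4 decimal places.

Let the stationary distribution be π with π = πP and π_1 + π_2 + π_3 + π_4 = 1.
π_1 = 0.1·π_1 + 0.4·π_2 + 0.2·π_3 + 0.2·π_4
π_2 = 0.4·π_1 + 0.3·π_2 + 0.3·π_3 + 0.3·π_4
π_3 = 0.4·π_1 + 0.1·π_2 + 0.3·π_3 + 0.1·π_4
Solving with the normalization constraint gives π = (0.2407, 0.3241, 0.2153, 0.2199).
So the stationary probability of Brand C is 0.2153.

0.2153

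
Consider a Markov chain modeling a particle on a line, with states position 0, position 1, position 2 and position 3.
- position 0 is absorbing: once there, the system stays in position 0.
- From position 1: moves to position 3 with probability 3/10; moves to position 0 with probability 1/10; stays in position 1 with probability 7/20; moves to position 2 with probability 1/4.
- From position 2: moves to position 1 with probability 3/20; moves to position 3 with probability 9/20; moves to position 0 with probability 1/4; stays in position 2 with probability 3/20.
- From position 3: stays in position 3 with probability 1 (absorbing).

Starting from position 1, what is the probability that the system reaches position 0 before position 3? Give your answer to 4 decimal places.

Let h(s) be the probability of absorption at position 0 starting from transient state s. Then h(position 0) = 1 and h(position 3) = 0. By first-step analysis:
h(position 1) = 0.1·1 + 0.35·h(position 1) + 0.25·h(position 2) + 0.3·0
h(position 2) = 0.25·1 + 0.15·h(position 1) + 0.15·h(position 2) + 0.45·0
Solving: h(position 1) = 0.2864, h(position 2) = 0.3447.
Starting from position 1, the probability is 0.2864.

0.2864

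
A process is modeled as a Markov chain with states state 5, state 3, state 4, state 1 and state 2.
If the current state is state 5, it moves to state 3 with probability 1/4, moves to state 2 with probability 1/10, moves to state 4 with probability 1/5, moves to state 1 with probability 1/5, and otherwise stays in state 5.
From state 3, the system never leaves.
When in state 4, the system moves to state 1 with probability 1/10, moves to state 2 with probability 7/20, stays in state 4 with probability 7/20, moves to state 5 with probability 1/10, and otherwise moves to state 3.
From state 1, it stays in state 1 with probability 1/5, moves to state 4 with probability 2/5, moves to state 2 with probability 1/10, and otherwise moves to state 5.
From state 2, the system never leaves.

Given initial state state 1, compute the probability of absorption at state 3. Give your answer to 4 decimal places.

Let h(s) be the probability of absorption at state 3 starting from transient state s. Then h(state 3) = 1 and h(state 2) = 0. By first-step analysis:
h(state 5) = 0.25·h(state 5) + 0.25·1 + 0.2·h(state 4) + 0.2·h(state 1) + 0.1·0
h(state 4) = 0.1·h(state 5) + 0.1·1 + 0.35·h(state 4) + 0.1·h(state 1) + 0.35·0
h(state 1) = 0.3·h(state 5) + 0.4·h(state 4) + 0.2·h(state 1) + 0.1·0
Solving: h(state 5) = 0.4948, h(state 4) = 0.2801, h(state 1) = 0.3256.
Starting from state 1, the probability is 0.3256.

0.3256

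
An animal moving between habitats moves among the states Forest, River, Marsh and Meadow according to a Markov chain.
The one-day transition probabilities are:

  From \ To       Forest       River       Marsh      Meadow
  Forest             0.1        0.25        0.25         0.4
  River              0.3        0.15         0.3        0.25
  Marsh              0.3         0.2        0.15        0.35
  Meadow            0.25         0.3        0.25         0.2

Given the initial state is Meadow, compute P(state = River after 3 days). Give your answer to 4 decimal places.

0.2314

Propagate the distribution vector 3 days from Meadow.
After 0 days: (0.0000, 0.0000, 0.0000, 1.0000)
After 1 day: (0.2500, 0.3000, 0.2500, 0.2000)
After 2 days: (0.2400, 0.2175, 0.2400, 0.3025)
After 3 days: (0.2369, 0.2314, 0.2369, 0.2949)
P(in River after 3 days) = 0.2314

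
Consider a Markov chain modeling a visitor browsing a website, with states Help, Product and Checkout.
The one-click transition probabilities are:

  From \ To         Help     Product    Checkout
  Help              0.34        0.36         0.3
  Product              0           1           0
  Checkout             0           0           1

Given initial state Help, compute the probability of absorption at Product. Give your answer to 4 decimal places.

Let h(s) be the probability of absorption at Product starting from transient state s. Then h(Product) = 1 and h(Checkout) = 0. By first-step analysis:
h(Help) = 0.34·h(Help) + 0.36·1 + 0.3·0
Solving: h(Help) = 0.5455.
Starting from Help, the probability is 0.5455.

0.5455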